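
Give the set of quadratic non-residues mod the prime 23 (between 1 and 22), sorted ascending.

5,7,10,11,14,15,17,19,20,21,22

Square k = 1,…,11 (k and 23−k give the same square):
1²=1, 2²=4, 3²=9, 4²=16, 5²≡2, 6²≡13, 7²≡3, 8²≡18, 9²≡12, 10²≡8, 11²≡6 (mod 23).
The residues are {1, 2, 3, 4, 6, 8, 9, 12, 13, 16, 18}; the non-residues are the remaining 11 nonzero classes.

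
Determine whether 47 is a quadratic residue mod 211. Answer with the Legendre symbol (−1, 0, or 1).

1

Reciprocity: 47 ≡ 3 and 211 ≡ 3 (mod 4), so (47/211) = −(211/47).
Reduce top mod 47: now compute (23/47).
Reciprocity: 23 ≡ 3 and 47 ≡ 3 (mod 4), so (23/47) = −(47/23).
Reduce top mod 23: now compute (1/23).
Reached (1/23) = 1. Collecting the sign flips along the way, the symbol is +1.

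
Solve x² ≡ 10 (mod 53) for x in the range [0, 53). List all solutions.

53 ≡ 1 (mod 4), so we find a root by search.
Trying successive values, 13² = 169 ≡ 10 (mod 53). The other root is 53 − 13 = 40.

13, 40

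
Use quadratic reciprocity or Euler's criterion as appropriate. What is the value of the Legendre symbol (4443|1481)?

First reduce: 4443 ≡ 0 (mod 1481).
Top reduces to 0: gcd > 1, so the symbol is 0.

0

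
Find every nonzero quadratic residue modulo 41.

Square k = 1,…,20 (k and 41−k give the same square):
1²=1, 2²=4, 3²=9, 4²=16, 5²=25, 6²=36, 7²≡8, 8²≡23, 9²≡40, 10²≡18, 11²≡39, 12²≡21, 13²≡5, 14²≡32, 15²≡20, 16²≡10, 17²≡2, 18²≡37, 19²≡33, 20²≡31 (mod 41).
So the quadratic residues mod 41 are {1, 2, 4, 5, 8, 9, 10, 16, 18, 20, 21, 23, 25, 31, 32, 33, 36, 37, 39, 40}.

1,2,4,5,8,9,10,16,18,20,21,23,25,31,32,33,36,37,39,40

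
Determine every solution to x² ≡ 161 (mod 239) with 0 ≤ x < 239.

Since 239 ≡ 3 (mod 4), a square root of 161 is 161^((239+1)/4) = 161^60 mod 239.
Repeated squaring: 161^2≡109, 161^4≡170, 161^8≡220, 161^16≡122, 161^32≡66 (mod 239).
161^60 = 161^(32+16+8+4) ≡ 20 (mod 239).
Check: 20² = 400 ≡ 161 (mod 239). The two roots are 20 and 219.

20, 219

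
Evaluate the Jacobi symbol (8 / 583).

1

Pull out 2^3: since 583 ≡ 7 (mod 8), (2/583) = +1, so (2/583)^3 = +1.
Reached (1/583) = 1. Collecting the sign flips along the way, the symbol is +1.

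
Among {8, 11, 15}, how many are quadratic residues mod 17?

2

(8/17) = +1 → QR.
(11/17) = -1 → non-residue.
(15/17) = +1 → QR.
Total quadratic residues among the 3: 2.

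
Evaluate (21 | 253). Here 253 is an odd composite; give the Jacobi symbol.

1

Reciprocity: 21 ≡ 1 and 253 ≡ 1 (mod 4), so (21/253) = +(253/21).
Reduce top mod 21: now compute (1/21).
Reached (1/21) = 1. Collecting the sign flips along the way, the symbol is +1.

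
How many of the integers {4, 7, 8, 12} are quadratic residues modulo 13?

(4/13) = +1 → QR.
(7/13) = -1 → non-residue.
(8/13) = -1 → non-residue.
(12/13) = +1 → QR.
Total quadratic residues among the 4: 2.

2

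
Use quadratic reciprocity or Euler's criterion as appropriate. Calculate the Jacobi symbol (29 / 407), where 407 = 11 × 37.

1

Reciprocity: 29 ≡ 1 and 407 ≡ 3 (mod 4), so (29/407) = +(407/29).
Reduce top mod 29: now compute (1/29).
Reached (1/29) = 1. Collecting the sign flips along the way, the symbol is +1.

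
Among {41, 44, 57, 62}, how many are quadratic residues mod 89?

(41/89) = -1 → non-residue.
(44/89) = +1 → QR.
(57/89) = +1 → QR.
(62/89) = -1 → non-residue.
Total quadratic residues among the 4: 2.

2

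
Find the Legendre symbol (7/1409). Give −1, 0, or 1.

Reciprocity: 7 ≡ 3 and 1409 ≡ 1 (mod 4), so (7/1409) = +(1409/7).
Reduce top mod 7: now compute (2/7).
Pull out 2: since 7 ≡ 7 (mod 8), (2/7) = +1.
Reached (1/7) = 1. Collecting the sign flips along the way, the symbol is +1.

1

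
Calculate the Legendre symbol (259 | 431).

Euler's criterion: (259/431) ≡ 259^215 (mod 431).
259^2 ≡ 276 (mod 431)
259^4 ≡ 320 (mod 431)
259^8 ≡ 253 (mod 431)
259^16 ≡ 221 (mod 431)
259^32 ≡ 138 (mod 431)
259^64 ≡ 80 (mod 431)
259^128 ≡ 366 (mod 431)
259^215 = 259^(128+64+16+4+2+1) ≡ 1 (mod 431).
Result is 1, so (259/431) = 1.

1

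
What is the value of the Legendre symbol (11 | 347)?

Euler's criterion: (11/347) ≡ 11^173 (mod 347).
11^2 ≡ 121 (mod 347)
11^4 ≡ 67 (mod 347)
11^8 ≡ 325 (mod 347)
11^16 ≡ 137 (mod 347)
11^32 ≡ 31 (mod 347)
11^64 ≡ 267 (mod 347)
11^128 ≡ 154 (mod 347)
11^173 = 11^(128+32+8+4+1) ≡ 1 (mod 347).
Result is 1, so (11/347) = 1.

1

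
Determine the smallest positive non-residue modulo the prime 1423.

(2/1423) = +1, so 2 is a residue.
(3/1423) = −1, so 3 is the smallest positive non-residue mod 1423.

3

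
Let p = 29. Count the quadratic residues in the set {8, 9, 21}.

(8/29) = -1 → non-residue.
(9/29) = +1 → QR.
(21/29) = -1 → non-residue.
Total quadratic residues among the 3: 1.

1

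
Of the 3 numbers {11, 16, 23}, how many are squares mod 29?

2

(11/29) = -1 → non-residue.
(16/29) = +1 → QR.
(23/29) = +1 → QR.
Total quadratic residues among the 3: 2.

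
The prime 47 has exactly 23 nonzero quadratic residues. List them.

1, 2, 3, 4, 6, 7, 8, 9, 12, 14, 16, 17, 18, 21, 24, 25, 27, 28, 32, 34, 36, 37, 42

Square k = 1,…,23 (k and 47−k give the same square):
1²=1, 2²=4, 3²=9, 4²=16, 5²=25, 6²=36, 7²≡2, 8²≡17, 9²≡34, 10²≡6, 11²≡27, 12²≡3, 13²≡28, 14²≡8, 15²≡37, 16²≡21, 17²≡7, 18²≡42, 19²≡32, 20²≡24, 21²≡18, 22²≡14, 23²≡12 (mod 47).
So the quadratic residues mod 47 are {1, 2, 3, 4, 6, 7, 8, 9, 12, 14, 16, 17, 18, 21, 24, 25, 27, 28, 32, 34, 36, 37, 42}.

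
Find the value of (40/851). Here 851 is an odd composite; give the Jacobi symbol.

Pull out 2^3: since 851 ≡ 3 (mod 8), (2/851) = -1, so (2/851)^3 = -1.
Reciprocity: 5 ≡ 1 and 851 ≡ 3 (mod 4), so (5/851) = +(851/5).
Reduce top mod 5: now compute (1/5).
Reached (1/5) = 1. Collecting the sign flips along the way, the symbol is -1.

-1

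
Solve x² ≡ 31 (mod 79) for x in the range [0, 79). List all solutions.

30, 49

Since 79 ≡ 3 (mod 4), a square root of 31 is 31^((79+1)/4) = 31^20 mod 79.
Repeated squaring: 31^2≡13, 31^4≡11, 31^8≡42, 31^16≡26 (mod 79).
31^20 = 31^(16+4) ≡ 49 (mod 79).
Check: 49² = 2401 ≡ 31 (mod 79). The two roots are 30 and 49.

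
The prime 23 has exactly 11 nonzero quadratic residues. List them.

Square k = 1,…,11 (k and 23−k give the same square):
1²=1, 2²=4, 3²=9, 4²=16, 5²≡2, 6²≡13, 7²≡3, 8²≡18, 9²≡12, 10²≡8, 11²≡6 (mod 23).
So the quadratic residues mod 23 are {1, 2, 3, 4, 6, 8, 9, 12, 13, 16, 18}.

1, 2, 3, 4, 6, 8, 9, 12, 13, 16, 18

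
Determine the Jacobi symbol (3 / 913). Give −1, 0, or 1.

1

Reciprocity: 3 ≡ 3 and 913 ≡ 1 (mod 4), so (3/913) = +(913/3).
Reduce top mod 3: now compute (1/3).
Reached (1/3) = 1. Collecting the sign flips along the way, the symbol is +1.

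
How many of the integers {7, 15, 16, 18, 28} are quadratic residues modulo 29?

3

(7/29) = +1 → QR.
(15/29) = -1 → non-residue.
(16/29) = +1 → QR.
(18/29) = -1 → non-residue.
(28/29) = +1 → QR.
Total quadratic residues among the 5: 3.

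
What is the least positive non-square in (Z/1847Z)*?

5

(2/1847) = +1, so 2 is a residue.
(3/1847) = +1, so 3 is a residue.
(4/1847) = +1, so 4 is a residue.
(5/1847) = −1, so 5 is the smallest positive non-residue mod 1847.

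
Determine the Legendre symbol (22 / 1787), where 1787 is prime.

Pull out 2: since 1787 ≡ 3 (mod 8), (2/1787) = -1.
Reciprocity: 11 ≡ 3 and 1787 ≡ 3 (mod 4), so (11/1787) = −(1787/11).
Reduce top mod 11: now compute (5/11).
Reciprocity: 5 ≡ 1 and 11 ≡ 3 (mod 4), so (5/11) = +(11/5).
Reduce top mod 5: now compute (1/5).
Reached (1/5) = 1. Collecting the sign flips along the way, the symbol is +1.

1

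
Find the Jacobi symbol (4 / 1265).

1

Pull out 2^2: since 1265 ≡ 1 (mod 8), (2/1265) = +1, so (2/1265)^2 = +1.
Reached (1/1265) = 1. Collecting the sign flips along the way, the symbol is +1.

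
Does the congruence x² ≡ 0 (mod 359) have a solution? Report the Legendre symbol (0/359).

Top reduces to 0: gcd > 1, so the symbol is 0.

0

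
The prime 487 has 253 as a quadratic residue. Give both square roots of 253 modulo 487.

184, 303

Since 487 ≡ 3 (mod 4), a square root of 253 is 253^((487+1)/4) = 253^122 mod 487.
Repeated squaring: 253^2≡212, 253^4≡140, 253^8≡120, 253^16≡277, 253^32≡270, 253^64≡337 (mod 487).
253^122 = 253^(64+32+16+8+2) ≡ 303 (mod 487).
Check: 303² = 91809 ≡ 253 (mod 487). The two roots are 184 and 303.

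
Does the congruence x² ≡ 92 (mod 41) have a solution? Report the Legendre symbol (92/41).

1

First reduce: 92 ≡ 10 (mod 41).
Pull out 2: since 41 ≡ 1 (mod 8), (2/41) = +1.
Reciprocity: 5 ≡ 1 and 41 ≡ 1 (mod 4), so (5/41) = +(41/5).
Reduce top mod 5: now compute (1/5).
Reached (1/5) = 1. Collecting the sign flips along the way, the symbol is +1.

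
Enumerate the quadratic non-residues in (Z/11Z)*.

2,6,7,8,10

Square k = 1,…,5 (k and 11−k give the same square):
1²=1, 2²=4, 3²=9, 4²≡5, 5²≡3 (mod 11).
The residues are {1, 3, 4, 5, 9}; the non-residues are the remaining 5 nonzero classes.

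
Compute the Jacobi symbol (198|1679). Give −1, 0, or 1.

Pull out 2: since 1679 ≡ 7 (mod 8), (2/1679) = +1.
Reciprocity: 99 ≡ 3 and 1679 ≡ 3 (mod 4), so (99/1679) = −(1679/99).
Reduce top mod 99: now compute (95/99).
Reciprocity: 95 ≡ 3 and 99 ≡ 3 (mod 4), so (95/99) = −(99/95).
Reduce top mod 95: now compute (4/95).
Pull out 2^2: since 95 ≡ 7 (mod 8), (2/95) = +1, so (2/95)^2 = +1.
Reached (1/95) = 1. Collecting the sign flips along the way, the symbol is +1.

1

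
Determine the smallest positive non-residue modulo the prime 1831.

3

(2/1831) = +1, so 2 is a residue.
(3/1831) = −1, so 3 is the smallest positive non-residue mod 1831.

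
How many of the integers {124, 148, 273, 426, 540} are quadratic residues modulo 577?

(124/577) = +1 → QR.
(148/577) = -1 → non-residue.
(273/577) = +1 → QR.
(426/577) = +1 → QR.
(540/577) = -1 → non-residue.
Total quadratic residues among the 5: 3.

3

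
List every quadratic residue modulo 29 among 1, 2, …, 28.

Square k = 1,…,14 (k and 29−k give the same square):
1²=1, 2²=4, 3²=9, 4²=16, 5²=25, 6²≡7, 7²≡20, 8²≡6, 9²≡23, 10²≡13, 11²≡5, 12²≡28, 13²≡24, 14²≡22 (mod 29).
So the quadratic residues mod 29 are {1, 4, 5, 6, 7, 9, 13, 16, 20, 22, 23, 24, 25, 28}.

1, 4, 5, 6, 7, 9, 13, 16, 20, 22, 23, 24, 25, 28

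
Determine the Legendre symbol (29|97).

-1

Reciprocity: 29 ≡ 1 and 97 ≡ 1 (mod 4), so (29/97) = +(97/29).
Reduce top mod 29: now compute (10/29).
Pull out 2: since 29 ≡ 5 (mod 8), (2/29) = -1.
Reciprocity: 5 ≡ 1 and 29 ≡ 1 (mod 4), so (5/29) = +(29/5).
Reduce top mod 5: now compute (4/5).
Pull out 2^2: since 5 ≡ 5 (mod 8), (2/5) = -1, so (2/5)^2 = +1.
Reached (1/5) = 1. Collecting the sign flips along the way, the symbol is -1.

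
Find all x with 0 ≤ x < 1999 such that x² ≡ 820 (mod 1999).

625, 1374

Since 1999 ≡ 3 (mod 4), a square root of 820 is 820^((1999+1)/4) = 820^500 mod 1999.
Repeated squaring: 820^2≡736, 820^4≡1966, 820^8≡1089, 820^16≡514, 820^32≡328, 820^64≡1637, 820^128≡1109, 820^256≡496 (mod 1999).
820^500 = 820^(256+128+64+32+16+4) ≡ 625 (mod 1999).
Check: 625² = 390625 ≡ 820 (mod 1999). The two roots are 625 and 1374.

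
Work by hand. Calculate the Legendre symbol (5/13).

-1

Reciprocity: 5 ≡ 1 and 13 ≡ 1 (mod 4), so (5/13) = +(13/5).
Reduce top mod 5: now compute (3/5).
Reciprocity: 3 ≡ 3 and 5 ≡ 1 (mod 4), so (3/5) = +(5/3).
Reduce top mod 3: now compute (2/3).
Pull out 2: since 3 ≡ 3 (mod 8), (2/3) = -1.
Reached (1/3) = 1. Collecting the sign flips along the way, the symbol is -1.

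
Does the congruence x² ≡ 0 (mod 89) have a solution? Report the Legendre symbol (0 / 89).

0

Top reduces to 0: gcd > 1, so the symbol is 0.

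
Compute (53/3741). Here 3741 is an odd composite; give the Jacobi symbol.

Reciprocity: 53 ≡ 1 and 3741 ≡ 1 (mod 4), so (53/3741) = +(3741/53).
Reduce top mod 53: now compute (31/53).
Reciprocity: 31 ≡ 3 and 53 ≡ 1 (mod 4), so (31/53) = +(53/31).
Reduce top mod 31: now compute (22/31).
Pull out 2: since 31 ≡ 7 (mod 8), (2/31) = +1.
Reciprocity: 11 ≡ 3 and 31 ≡ 3 (mod 4), so (11/31) = −(31/11).
Reduce top mod 11: now compute (9/11).
Reciprocity: 9 ≡ 1 and 11 ≡ 3 (mod 4), so (9/11) = +(11/9).
Reduce top mod 9: now compute (2/9).
Pull out 2: since 9 ≡ 1 (mod 8), (2/9) = +1.
Reached (1/9) = 1. Collecting the sign flips along the way, the symbol is -1.

-1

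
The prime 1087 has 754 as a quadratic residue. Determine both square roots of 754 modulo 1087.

Since 1087 ≡ 3 (mod 4), a square root of 754 is 754^((1087+1)/4) = 754^272 mod 1087.
Repeated squaring: 754^2≡15, 754^4≡225, 754^8≡623, 754^16≡70, 754^32≡552, 754^64≡344, 754^128≡940, 754^256≡956 (mod 1087).
754^272 = 754^(256+16) ≡ 613 (mod 1087).
Check: 613² = 375769 ≡ 754 (mod 1087). The two roots are 474 and 613.

474, 613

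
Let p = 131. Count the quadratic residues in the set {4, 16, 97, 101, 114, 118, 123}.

5

(4/131) = +1 → QR.
(16/131) = +1 → QR.
(97/131) = -1 → non-residue.
(101/131) = +1 → QR.
(114/131) = +1 → QR.
(118/131) = -1 → non-residue.
(123/131) = +1 → QR.
Total quadratic residues among the 7: 5.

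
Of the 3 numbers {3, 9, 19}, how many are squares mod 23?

(3/23) = +1 → QR.
(9/23) = +1 → QR.
(19/23) = -1 → non-residue.
Total quadratic residues among the 3: 2.

2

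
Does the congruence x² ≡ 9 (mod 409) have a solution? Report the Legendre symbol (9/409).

Euler's criterion: (9/409) ≡ 9^204 (mod 409).
9^2 ≡ 81 (mod 409)
9^4 ≡ 17 (mod 409)
9^8 ≡ 289 (mod 409)
9^16 ≡ 85 (mod 409)
9^32 ≡ 272 (mod 409)
9^64 ≡ 364 (mod 409)
9^128 ≡ 389 (mod 409)
9^204 = 9^(128+64+8+4) ≡ 1 (mod 409).
Result is 1, so (9/409) = 1.

1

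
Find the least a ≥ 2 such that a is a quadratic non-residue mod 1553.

3

(2/1553) = +1, so 2 is a residue.
(3/1553) = −1, so 3 is the smallest positive non-residue mod 1553.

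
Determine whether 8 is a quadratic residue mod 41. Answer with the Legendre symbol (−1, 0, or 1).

1

Pull out 2^3: since 41 ≡ 1 (mod 8), (2/41) = +1, so (2/41)^3 = +1.
Reached (1/41) = 1. Collecting the sign flips along the way, the symbol is +1.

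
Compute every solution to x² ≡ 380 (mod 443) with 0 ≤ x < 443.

Since 443 ≡ 3 (mod 4), a square root of 380 is 380^((443+1)/4) = 380^111 mod 443.
Repeated squaring: 380^2≡425, 380^4≡324, 380^8≡428, 380^16≡225, 380^32≡123, 380^64≡67 (mod 443).
380^111 = 380^(64+32+8+4+2+1) ≡ 59 (mod 443).
Check: 59² = 3481 ≡ 380 (mod 443). The two roots are 59 and 384.

59, 384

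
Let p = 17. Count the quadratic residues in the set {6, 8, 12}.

(6/17) = -1 → non-residue.
(8/17) = +1 → QR.
(12/17) = -1 → non-residue.
Total quadratic residues among the 3: 1.

1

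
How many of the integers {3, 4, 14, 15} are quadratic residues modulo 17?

2

(3/17) = -1 → non-residue.
(4/17) = +1 → QR.
(14/17) = -1 → non-residue.
(15/17) = +1 → QR.
Total quadratic residues among the 4: 2.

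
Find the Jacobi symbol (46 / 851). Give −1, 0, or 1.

Pull out 2: since 851 ≡ 3 (mod 8), (2/851) = -1.
Reciprocity: 23 ≡ 3 and 851 ≡ 3 (mod 4), so (23/851) = −(851/23).
Reduce top mod 23: now compute (0/23).
Top reduces to 0: gcd > 1, so the symbol is 0.

0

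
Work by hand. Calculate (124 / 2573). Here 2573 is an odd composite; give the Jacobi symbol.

Pull out 2^2: since 2573 ≡ 5 (mod 8), (2/2573) = -1, so (2/2573)^2 = +1.
Reciprocity: 31 ≡ 3 and 2573 ≡ 1 (mod 4), so (31/2573) = +(2573/31).
Reduce top mod 31: now compute (0/31).
Top reduces to 0: gcd > 1, so the symbol is 0.

0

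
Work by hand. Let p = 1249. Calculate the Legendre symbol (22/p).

-1

Pull out 2: since 1249 ≡ 1 (mod 8), (2/1249) = +1.
Reciprocity: 11 ≡ 3 and 1249 ≡ 1 (mod 4), so (11/1249) = +(1249/11).
Reduce top mod 11: now compute (6/11).
Pull out 2: since 11 ≡ 3 (mod 8), (2/11) = -1.
Reciprocity: 3 ≡ 3 and 11 ≡ 3 (mod 4), so (3/11) = −(11/3).
Reduce top mod 3: now compute (2/3).
Pull out 2: since 3 ≡ 3 (mod 8), (2/3) = -1.
Reached (1/3) = 1. Collecting the sign flips along the way, the symbol is -1.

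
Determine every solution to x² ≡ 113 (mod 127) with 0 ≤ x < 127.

42, 85

Since 127 ≡ 3 (mod 4), a square root of 113 is 113^((127+1)/4) = 113^32 mod 127.
Repeated squaring: 113^2≡69, 113^4≡62, 113^8≡34, 113^16≡13, 113^32≡42 (mod 127).
113^32 = 113^(32) ≡ 42 (mod 127).
Check: 42² = 1764 ≡ 113 (mod 127). The two roots are 42 and 85.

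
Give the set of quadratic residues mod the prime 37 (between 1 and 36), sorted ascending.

1,3,4,7,9,10,11,12,16,21,25,26,27,28,30,33,34,36

Square k = 1,…,18 (k and 37−k give the same square):
1²=1, 2²=4, 3²=9, 4²=16, 5²=25, 6²=36, 7²≡12, 8²≡27, 9²≡7, 10²≡26, 11²≡10, 12²≡33, 13²≡21, 14²≡11, 15²≡3, 16²≡34, 17²≡30, 18²≡28 (mod 37).
So the quadratic residues mod 37 are {1, 3, 4, 7, 9, 10, 11, 12, 16, 21, 25, 26, 27, 28, 30, 33, 34, 36}.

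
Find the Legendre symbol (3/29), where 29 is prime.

Euler's criterion: (3/29) ≡ 3^14 (mod 29).
3^2 ≡ 9 (mod 29)
3^4 ≡ 23 (mod 29)
3^8 ≡ 7 (mod 29)
3^14 = 3^(8+4+2) ≡ 28 (mod 29).
Result is 28 ≡ −1, so (3/29) = −1.

-1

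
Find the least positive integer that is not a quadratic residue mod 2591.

7

(2/2591) = +1, so 2 is a residue.
(3/2591) = +1, so 3 is a residue.
(4/2591) = +1, so 4 is a residue.
(5/2591) = +1, so 5 is a residue.
(6/2591) = +1, so 6 is a residue.
(7/2591) = −1, so 7 is the smallest positive non-residue mod 2591.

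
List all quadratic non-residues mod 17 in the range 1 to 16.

3, 5, 6, 7, 10, 11, 12, 14

Square k = 1,…,8 (k and 17−k give the same square):
1²=1, 2²=4, 3²=9, 4²=16, 5²≡8, 6²≡2, 7²≡15, 8²≡13 (mod 17).
The residues are {1, 2, 4, 8, 9, 13, 15, 16}; the non-residues are the remaining 8 nonzero classes.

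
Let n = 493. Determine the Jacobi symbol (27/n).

Reciprocity: 27 ≡ 3 and 493 ≡ 1 (mod 4), so (27/493) = +(493/27).
Reduce top mod 27: now compute (7/27).
Reciprocity: 7 ≡ 3 and 27 ≡ 3 (mod 4), so (7/27) = −(27/7).
Reduce top mod 7: now compute (6/7).
Pull out 2: since 7 ≡ 7 (mod 8), (2/7) = +1.
Reciprocity: 3 ≡ 3 and 7 ≡ 3 (mod 4), so (3/7) = −(7/3).
Reduce top mod 3: now compute (1/3).
Reached (1/3) = 1. Collecting the sign flips along the way, the symbol is +1.

1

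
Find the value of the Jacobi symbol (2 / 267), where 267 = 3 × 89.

Pull out 2: since 267 ≡ 3 (mod 8), (2/267) = -1.
Reached (1/267) = 1. Collecting the sign flips along the way, the symbol is -1.

-1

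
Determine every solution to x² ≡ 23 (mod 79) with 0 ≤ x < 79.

24, 55

Since 79 ≡ 3 (mod 4), a square root of 23 is 23^((79+1)/4) = 23^20 mod 79.
Repeated squaring: 23^2≡55, 23^4≡23, 23^8≡55, 23^16≡23 (mod 79).
23^20 = 23^(16+4) ≡ 55 (mod 79).
Check: 55² = 3025 ≡ 23 (mod 79). The two roots are 24 and 55.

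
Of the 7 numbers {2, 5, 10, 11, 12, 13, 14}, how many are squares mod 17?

2

(2/17) = +1 → QR.
(5/17) = -1 → non-residue.
(10/17) = -1 → non-residue.
(11/17) = -1 → non-residue.
(12/17) = -1 → non-residue.
(13/17) = +1 → QR.
(14/17) = -1 → non-residue.
Total quadratic residues among the 7: 2.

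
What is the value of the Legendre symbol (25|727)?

Euler's criterion: (25/727) ≡ 25^363 (mod 727).
25^2 ≡ 625 (mod 727)
25^4 ≡ 226 (mod 727)
25^8 ≡ 186 (mod 727)
25^16 ≡ 427 (mod 727)
25^32 ≡ 579 (mod 727)
25^64 ≡ 94 (mod 727)
25^128 ≡ 112 (mod 727)
25^256 ≡ 185 (mod 727)
25^363 = 25^(256+64+32+8+2+1) ≡ 1 (mod 727).
Result is 1, so (25/727) = 1.

1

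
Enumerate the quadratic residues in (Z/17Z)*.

Square k = 1,…,8 (k and 17−k give the same square):
1²=1, 2²=4, 3²=9, 4²=16, 5²≡8, 6²≡2, 7²≡15, 8²≡13 (mod 17).
So the quadratic residues mod 17 are {1, 2, 4, 8, 9, 13, 15, 16}.

1,2,4,8,9,13,15,16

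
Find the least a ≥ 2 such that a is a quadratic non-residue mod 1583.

5

(2/1583) = +1, so 2 is a residue.
(3/1583) = +1, so 3 is a residue.
(4/1583) = +1, so 4 is a residue.
(5/1583) = −1, so 5 is the smallest positive non-residue mod 1583.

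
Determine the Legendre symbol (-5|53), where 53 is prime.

Euler's criterion: (-5/53) ≡ 48^26 (mod 53).
48^2 ≡ 25 (mod 53)
48^4 ≡ 42 (mod 53)
48^8 ≡ 15 (mod 53)
48^16 ≡ 13 (mod 53)
48^26 = 48^(16+8+2) ≡ 52 (mod 53).
Result is 52 ≡ −1, so (-5/53) = −1.

-1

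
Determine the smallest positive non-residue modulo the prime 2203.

2

(2/2203) = −1, so 2 is the smallest positive non-residue mod 2203.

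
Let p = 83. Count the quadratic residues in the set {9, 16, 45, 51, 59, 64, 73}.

5

(9/83) = +1 → QR.
(16/83) = +1 → QR.
(45/83) = -1 → non-residue.
(51/83) = +1 → QR.
(59/83) = +1 → QR.
(64/83) = +1 → QR.
(73/83) = -1 → non-residue.
Total quadratic residues among the 7: 5.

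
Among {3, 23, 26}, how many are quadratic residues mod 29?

(3/29) = -1 → non-residue.
(23/29) = +1 → QR.
(26/29) = -1 → non-residue.
Total quadratic residues among the 3: 1.

1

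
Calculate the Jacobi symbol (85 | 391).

0

Reciprocity: 85 ≡ 1 and 391 ≡ 3 (mod 4), so (85/391) = +(391/85).
Reduce top mod 85: now compute (51/85).
Reciprocity: 51 ≡ 3 and 85 ≡ 1 (mod 4), so (51/85) = +(85/51).
Reduce top mod 51: now compute (34/51).
Pull out 2: since 51 ≡ 3 (mod 8), (2/51) = -1.
Reciprocity: 17 ≡ 1 and 51 ≡ 3 (mod 4), so (17/51) = +(51/17).
Reduce top mod 17: now compute (0/17).
Top reduces to 0: gcd > 1, so the symbol is 0.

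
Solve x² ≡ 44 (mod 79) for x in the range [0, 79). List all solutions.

26, 53

Since 79 ≡ 3 (mod 4), a square root of 44 is 44^((79+1)/4) = 44^20 mod 79.
Repeated squaring: 44^2≡40, 44^4≡20, 44^8≡5, 44^16≡25 (mod 79).
44^20 = 44^(16+4) ≡ 26 (mod 79).
Check: 26² = 676 ≡ 44 (mod 79). The two roots are 26 and 53.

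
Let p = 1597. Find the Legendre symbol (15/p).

Reciprocity: 15 ≡ 3 and 1597 ≡ 1 (mod 4), so (15/1597) = +(1597/15).
Reduce top mod 15: now compute (7/15).
Reciprocity: 7 ≡ 3 and 15 ≡ 3 (mod 4), so (7/15) = −(15/7).
Reduce top mod 7: now compute (1/7).
Reached (1/7) = 1. Collecting the sign flips along the way, the symbol is -1.

-1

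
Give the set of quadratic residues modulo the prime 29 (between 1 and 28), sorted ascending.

Square k = 1,…,14 (k and 29−k give the same square):
1²=1, 2²=4, 3²=9, 4²=16, 5²=25, 6²≡7, 7²≡20, 8²≡6, 9²≡23, 10²≡13, 11²≡5, 12²≡28, 13²≡24, 14²≡22 (mod 29).
So the quadratic residues mod 29 are {1, 4, 5, 6, 7, 9, 13, 16, 20, 22, 23, 24, 25, 28}.

1,4,5,6,7,9,13,16,20,22,23,24,25,28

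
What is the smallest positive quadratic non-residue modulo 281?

(2/281) = +1, so 2 is a residue.
(3/281) = −1, so 3 is the smallest positive non-residue mod 281.

3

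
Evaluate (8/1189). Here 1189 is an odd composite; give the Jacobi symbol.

-1

Pull out 2^3: since 1189 ≡ 5 (mod 8), (2/1189) = -1, so (2/1189)^3 = -1.
Reached (1/1189) = 1. Collecting the sign flips along the way, the symbol is -1.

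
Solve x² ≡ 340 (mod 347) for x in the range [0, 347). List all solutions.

149, 198

Since 347 ≡ 3 (mod 4), a square root of 340 is 340^((347+1)/4) = 340^87 mod 347.
Repeated squaring: 340^2≡49, 340^4≡319, 340^8≡90, 340^16≡119, 340^32≡281, 340^64≡192 (mod 347).
340^87 = 340^(64+16+4+2+1) ≡ 149 (mod 347).
Check: 149² = 22201 ≡ 340 (mod 347). The two roots are 149 and 198.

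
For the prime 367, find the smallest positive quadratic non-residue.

3

(2/367) = +1, so 2 is a residue.
(3/367) = −1, so 3 is the smallest positive non-residue mod 367.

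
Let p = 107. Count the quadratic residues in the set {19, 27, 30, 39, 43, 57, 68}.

(19/107) = +1 → QR.
(27/107) = +1 → QR.
(30/107) = +1 → QR.
(39/107) = +1 → QR.
(43/107) = -1 → non-residue.
(57/107) = +1 → QR.
(68/107) = -1 → non-residue.
Total quadratic residues among the 7: 5.

5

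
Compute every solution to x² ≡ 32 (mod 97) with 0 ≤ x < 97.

41, 56

97 ≡ 1 (mod 4), so we find a root by search.
Trying successive values, 41² = 1681 ≡ 32 (mod 97). The other root is 97 − 41 = 56.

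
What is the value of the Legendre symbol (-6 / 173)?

First reduce: -6 ≡ 167 (mod 173).
Reciprocity: 167 ≡ 3 and 173 ≡ 1 (mod 4), so (167/173) = +(173/167).
Reduce top mod 167: now compute (6/167).
Pull out 2: since 167 ≡ 7 (mod 8), (2/167) = +1.
Reciprocity: 3 ≡ 3 and 167 ≡ 3 (mod 4), so (3/167) = −(167/3).
Reduce top mod 3: now compute (2/3).
Pull out 2: since 3 ≡ 3 (mod 8), (2/3) = -1.
Reached (1/3) = 1. Collecting the sign flips along the way, the symbol is +1.

1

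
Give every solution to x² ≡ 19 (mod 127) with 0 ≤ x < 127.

20, 107

Since 127 ≡ 3 (mod 4), a square root of 19 is 19^((127+1)/4) = 19^32 mod 127.
Repeated squaring: 19^2≡107, 19^4≡19, 19^8≡107, 19^16≡19, 19^32≡107 (mod 127).
19^32 = 19^(32) ≡ 107 (mod 127).
Check: 107² = 11449 ≡ 19 (mod 127). The two roots are 20 and 107.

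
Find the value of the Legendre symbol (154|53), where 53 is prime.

-1

Euler's criterion: (154/53) ≡ 48^26 (mod 53).
48^2 ≡ 25 (mod 53)
48^4 ≡ 42 (mod 53)
48^8 ≡ 15 (mod 53)
48^16 ≡ 13 (mod 53)
48^26 = 48^(16+8+2) ≡ 52 (mod 53).
Result is 52 ≡ −1, so (154/53) = −1.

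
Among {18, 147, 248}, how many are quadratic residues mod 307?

(18/307) = -1 → non-residue.
(147/307) = -1 → non-residue.
(248/307) = +1 → QR.
Total quadratic residues among the 3: 1.

1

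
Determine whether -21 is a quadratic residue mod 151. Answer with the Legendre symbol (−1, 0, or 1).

-1

First reduce: -21 ≡ 130 (mod 151).
Pull out 2: since 151 ≡ 7 (mod 8), (2/151) = +1.
Reciprocity: 65 ≡ 1 and 151 ≡ 3 (mod 4), so (65/151) = +(151/65).
Reduce top mod 65: now compute (21/65).
Reciprocity: 21 ≡ 1 and 65 ≡ 1 (mod 4), so (21/65) = +(65/21).
Reduce top mod 21: now compute (2/21).
Pull out 2: since 21 ≡ 5 (mod 8), (2/21) = -1.
Reached (1/21) = 1. Collecting the sign flips along the way, the symbol is -1.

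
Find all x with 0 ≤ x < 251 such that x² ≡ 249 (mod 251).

Since 251 ≡ 3 (mod 4), a square root of 249 is 249^((251+1)/4) = 249^63 mod 251.
Repeated squaring: 249^2≡4, 249^4≡16, 249^8≡5, 249^16≡25, 249^32≡123 (mod 251).
249^63 = 249^(32+16+8+4+2+1) ≡ 91 (mod 251).
Check: 91² = 8281 ≡ 249 (mod 251). The two roots are 91 and 160.

91, 160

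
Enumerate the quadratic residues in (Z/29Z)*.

1,4,5,6,7,9,13,16,20,22,23,24,25,28

Square k = 1,…,14 (k and 29−k give the same square):
1²=1, 2²=4, 3²=9, 4²=16, 5²=25, 6²≡7, 7²≡20, 8²≡6, 9²≡23, 10²≡13, 11²≡5, 12²≡28, 13²≡24, 14²≡22 (mod 29).
So the quadratic residues mod 29 are {1, 4, 5, 6, 7, 9, 13, 16, 20, 22, 23, 24, 25, 28}.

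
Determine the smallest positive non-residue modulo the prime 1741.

2

(2/1741) = −1, so 2 is the smallest positive non-residue mod 1741.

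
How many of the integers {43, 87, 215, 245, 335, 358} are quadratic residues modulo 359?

1

(43/359) = -1 → non-residue.
(87/359) = -1 → non-residue.
(215/359) = -1 → non-residue.
(245/359) = +1 → QR.
(335/359) = -1 → non-residue.
(358/359) = -1 → non-residue.
Total quadratic residues among the 6: 1.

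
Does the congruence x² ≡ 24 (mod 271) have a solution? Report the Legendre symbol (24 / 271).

-1

Pull out 2^3: since 271 ≡ 7 (mod 8), (2/271) = +1, so (2/271)^3 = +1.
Reciprocity: 3 ≡ 3 and 271 ≡ 3 (mod 4), so (3/271) = −(271/3).
Reduce top mod 3: now compute (1/3).
Reached (1/3) = 1. Collecting the sign flips along the way, the symbol is -1.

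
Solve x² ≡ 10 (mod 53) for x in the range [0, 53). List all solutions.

53 ≡ 1 (mod 4), so we find a root by search.
Trying successive values, 13² = 169 ≡ 10 (mod 53). The other root is 53 − 13 = 40.

13, 40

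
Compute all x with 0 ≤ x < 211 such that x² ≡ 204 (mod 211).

Since 211 ≡ 3 (mod 4), a square root of 204 is 204^((211+1)/4) = 204^53 mod 211.
Repeated squaring: 204^2≡49, 204^4≡80, 204^8≡70, 204^16≡47, 204^32≡99 (mod 211).
204^53 = 204^(32+16+4+1) ≡ 170 (mod 211).
Check: 170² = 28900 ≡ 204 (mod 211). The two roots are 41 and 170.

41, 170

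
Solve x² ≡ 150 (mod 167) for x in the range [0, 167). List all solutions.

Since 167 ≡ 3 (mod 4), a square root of 150 is 150^((167+1)/4) = 150^42 mod 167.
Repeated squaring: 150^2≡122, 150^4≡21, 150^8≡107, 150^16≡93, 150^32≡132 (mod 167).
150^42 = 150^(32+8+2) ≡ 22 (mod 167).
Check: 22² = 484 ≡ 150 (mod 167). The two roots are 22 and 145.

22, 145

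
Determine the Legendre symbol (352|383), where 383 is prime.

-1

Pull out 2^5: since 383 ≡ 7 (mod 8), (2/383) = +1, so (2/383)^5 = +1.
Reciprocity: 11 ≡ 3 and 383 ≡ 3 (mod 4), so (11/383) = −(383/11).
Reduce top mod 11: now compute (9/11).
Reciprocity: 9 ≡ 1 and 11 ≡ 3 (mod 4), so (9/11) = +(11/9).
Reduce top mod 9: now compute (2/9).
Pull out 2: since 9 ≡ 1 (mod 8), (2/9) = +1.
Reached (1/9) = 1. Collecting the sign flips along the way, the symbol is -1.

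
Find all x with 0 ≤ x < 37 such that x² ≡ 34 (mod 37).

16, 21

37 ≡ 1 (mod 4), so we find a root by search.
Trying successive values, 16² = 256 ≡ 34 (mod 37). The other root is 37 − 16 = 21.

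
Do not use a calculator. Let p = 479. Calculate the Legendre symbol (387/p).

Reciprocity: 387 ≡ 3 and 479 ≡ 3 (mod 4), so (387/479) = −(479/387).
Reduce top mod 387: now compute (92/387).
Pull out 2^2: since 387 ≡ 3 (mod 8), (2/387) = -1, so (2/387)^2 = +1.
Reciprocity: 23 ≡ 3 and 387 ≡ 3 (mod 4), so (23/387) = −(387/23).
Reduce top mod 23: now compute (19/23).
Reciprocity: 19 ≡ 3 and 23 ≡ 3 (mod 4), so (19/23) = −(23/19).
Reduce top mod 19: now compute (4/19).
Pull out 2^2: since 19 ≡ 3 (mod 8), (2/19) = -1, so (2/19)^2 = +1.
Reached (1/19) = 1. Collecting the sign flips along the way, the symbol is -1.

-1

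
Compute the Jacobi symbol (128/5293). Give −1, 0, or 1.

-1

Pull out 2^7: since 5293 ≡ 5 (mod 8), (2/5293) = -1, so (2/5293)^7 = -1.
Reached (1/5293) = 1. Collecting the sign flips along the way, the symbol is -1.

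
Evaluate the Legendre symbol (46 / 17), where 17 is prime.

First reduce: 46 ≡ 12 (mod 17).
Pull out 2^2: since 17 ≡ 1 (mod 8), (2/17) = +1, so (2/17)^2 = +1.
Reciprocity: 3 ≡ 3 and 17 ≡ 1 (mod 4), so (3/17) = +(17/3).
Reduce top mod 3: now compute (2/3).
Pull out 2: since 3 ≡ 3 (mod 8), (2/3) = -1.
Reached (1/3) = 1. Collecting the sign flips along the way, the symbol is -1.

-1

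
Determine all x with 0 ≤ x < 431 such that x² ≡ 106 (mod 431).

174, 257

Since 431 ≡ 3 (mod 4), a square root of 106 is 106^((431+1)/4) = 106^108 mod 431.
Repeated squaring: 106^2≡30, 106^4≡38, 106^8≡151, 106^16≡389, 106^32≡40, 106^64≡307 (mod 431).
106^108 = 106^(64+32+8+4) ≡ 174 (mod 431).
Check: 174² = 30276 ≡ 106 (mod 431). The two roots are 174 and 257.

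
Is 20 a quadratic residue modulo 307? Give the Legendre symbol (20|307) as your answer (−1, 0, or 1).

Euler's criterion: (20/307) ≡ 20^153 (mod 307).
20^2 ≡ 93 (mod 307)
20^4 ≡ 53 (mod 307)
20^8 ≡ 46 (mod 307)
20^16 ≡ 274 (mod 307)
20^32 ≡ 168 (mod 307)
20^64 ≡ 287 (mod 307)
20^128 ≡ 93 (mod 307)
20^153 = 20^(128+16+8+1) ≡ 306 (mod 307).
Result is 306 ≡ −1, so (20/307) = −1.

-1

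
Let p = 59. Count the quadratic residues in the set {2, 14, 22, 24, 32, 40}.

(2/59) = -1 → non-residue.
(14/59) = -1 → non-residue.
(22/59) = +1 → QR.
(24/59) = -1 → non-residue.
(32/59) = -1 → non-residue.
(40/59) = -1 → non-residue.
Total quadratic residues among the 6: 1.

1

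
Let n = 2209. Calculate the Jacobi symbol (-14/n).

First reduce: -14 ≡ 2195 (mod 2209).
Reciprocity: 2195 ≡ 3 and 2209 ≡ 1 (mod 4), so (2195/2209) = +(2209/2195).
Reduce top mod 2195: now compute (14/2195).
Pull out 2: since 2195 ≡ 3 (mod 8), (2/2195) = -1.
Reciprocity: 7 ≡ 3 and 2195 ≡ 3 (mod 4), so (7/2195) = −(2195/7).
Reduce top mod 7: now compute (4/7).
Pull out 2^2: since 7 ≡ 7 (mod 8), (2/7) = +1, so (2/7)^2 = +1.
Reached (1/7) = 1. Collecting the sign flips along the way, the symbol is +1.

1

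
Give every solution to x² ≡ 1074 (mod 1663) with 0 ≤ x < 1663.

746, 917

Since 1663 ≡ 3 (mod 4), a square root of 1074 is 1074^((1663+1)/4) = 1074^416 mod 1663.
Repeated squaring: 1074^2≡1017, 1074^4≡1566, 1074^8≡1094, 1074^16≡1139, 1074^32≡181, 1074^64≡1164, 1074^128≡1214, 1074^256≡378 (mod 1663).
1074^416 = 1074^(256+128+32) ≡ 917 (mod 1663).
Check: 917² = 840889 ≡ 1074 (mod 1663). The two roots are 746 and 917.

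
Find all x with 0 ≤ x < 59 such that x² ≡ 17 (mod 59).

28, 31

Since 59 ≡ 3 (mod 4), a square root of 17 is 17^((59+1)/4) = 17^15 mod 59.
Repeated squaring: 17^2≡53, 17^4≡36, 17^8≡57 (mod 59).
17^15 = 17^(8+4+2+1) ≡ 28 (mod 59).
Check: 28² = 784 ≡ 17 (mod 59). The two roots are 28 and 31.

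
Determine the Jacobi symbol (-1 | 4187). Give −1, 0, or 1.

First reduce: -1 ≡ 4186 (mod 4187).
Pull out 2: since 4187 ≡ 3 (mod 8), (2/4187) = -1.
Reciprocity: 2093 ≡ 1 and 4187 ≡ 3 (mod 4), so (2093/4187) = +(4187/2093).
Reduce top mod 2093: now compute (1/2093).
Reached (1/2093) = 1. Collecting the sign flips along the way, the symbol is -1.

-1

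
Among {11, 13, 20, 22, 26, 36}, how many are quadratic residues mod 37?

3

(11/37) = +1 → QR.
(13/37) = -1 → non-residue.
(20/37) = -1 → non-residue.
(22/37) = -1 → non-residue.
(26/37) = +1 → QR.
(36/37) = +1 → QR.
Total quadratic residues among the 6: 3.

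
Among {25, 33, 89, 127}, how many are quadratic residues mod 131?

3

(25/131) = +1 → QR.
(33/131) = +1 → QR.
(89/131) = +1 → QR.
(127/131) = -1 → non-residue.
Total quadratic residues among the 4: 3.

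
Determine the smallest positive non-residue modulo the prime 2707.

2

(2/2707) = −1, so 2 is the smallest positive non-residue mod 2707.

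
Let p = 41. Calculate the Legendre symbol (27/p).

-1

Euler's criterion: (27/41) ≡ 27^20 (mod 41).
27^2 ≡ 32 (mod 41)
27^4 ≡ 40 (mod 41)
27^8 ≡ 1 (mod 41)
27^16 ≡ 1 (mod 41)
27^20 = 27^(16+4) ≡ 40 (mod 41).
Result is 40 ≡ −1, so (27/41) = −1.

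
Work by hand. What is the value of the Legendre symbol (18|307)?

Pull out 2: since 307 ≡ 3 (mod 8), (2/307) = -1.
Reciprocity: 9 ≡ 1 and 307 ≡ 3 (mod 4), so (9/307) = +(307/9).
Reduce top mod 9: now compute (1/9).
Reached (1/9) = 1. Collecting the sign flips along the way, the symbol is -1.

-1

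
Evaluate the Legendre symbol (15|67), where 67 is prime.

Reciprocity: 15 ≡ 3 and 67 ≡ 3 (mod 4), so (15/67) = −(67/15).
Reduce top mod 15: now compute (7/15).
Reciprocity: 7 ≡ 3 and 15 ≡ 3 (mod 4), so (7/15) = −(15/7).
Reduce top mod 7: now compute (1/7).
Reached (1/7) = 1. Collecting the sign flips along the way, the symbol is +1.

1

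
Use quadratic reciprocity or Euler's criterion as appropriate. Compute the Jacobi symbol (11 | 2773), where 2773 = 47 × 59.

1

Reciprocity: 11 ≡ 3 and 2773 ≡ 1 (mod 4), so (11/2773) = +(2773/11).
Reduce top mod 11: now compute (1/11).
Reached (1/11) = 1. Collecting the sign flips along the way, the symbol is +1.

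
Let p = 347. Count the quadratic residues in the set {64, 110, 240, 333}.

2

(64/347) = +1 → QR.
(110/347) = +1 → QR.
(240/347) = -1 → non-residue.
(333/347) = -1 → non-residue.
Total quadratic residues among the 4: 2.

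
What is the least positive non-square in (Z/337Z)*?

5

(2/337) = +1, so 2 is a residue.
(3/337) = +1, so 3 is a residue.
(4/337) = +1, so 4 is a residue.
(5/337) = −1, so 5 is the smallest positive non-residue mod 337.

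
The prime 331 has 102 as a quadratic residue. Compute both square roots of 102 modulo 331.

Since 331 ≡ 3 (mod 4), a square root of 102 is 102^((331+1)/4) = 102^83 mod 331.
Repeated squaring: 102^2≡143, 102^4≡258, 102^8≡33, 102^16≡96, 102^32≡279, 102^64≡56 (mod 331).
102^83 = 102^(64+16+2+1) ≡ 105 (mod 331).
Check: 105² = 11025 ≡ 102 (mod 331). The two roots are 105 and 226.

105, 226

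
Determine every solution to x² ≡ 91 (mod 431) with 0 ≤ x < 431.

130, 301

Since 431 ≡ 3 (mod 4), a square root of 91 is 91^((431+1)/4) = 91^108 mod 431.
Repeated squaring: 91^2≡92, 91^4≡275, 91^8≡200, 91^16≡348, 91^32≡424, 91^64≡49 (mod 431).
91^108 = 91^(64+32+8+4) ≡ 301 (mod 431).
Check: 301² = 90601 ≡ 91 (mod 431). The two roots are 130 and 301.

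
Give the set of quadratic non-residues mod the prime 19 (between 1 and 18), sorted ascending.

Square k = 1,…,9 (k and 19−k give the same square):
1²=1, 2²=4, 3²=9, 4²=16, 5²≡6, 6²≡17, 7²≡11, 8²≡7, 9²≡5 (mod 19).
The residues are {1, 4, 5, 6, 7, 9, 11, 16, 17}; the non-residues are the remaining 9 nonzero classes.

2,3,8,10,12,13,14,15,18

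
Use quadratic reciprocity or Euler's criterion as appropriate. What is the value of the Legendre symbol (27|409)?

1

Euler's criterion: (27/409) ≡ 27^204 (mod 409).
27^2 ≡ 320 (mod 409)
27^4 ≡ 150 (mod 409)
27^8 ≡ 5 (mod 409)
27^16 ≡ 25 (mod 409)
27^32 ≡ 216 (mod 409)
27^64 ≡ 30 (mod 409)
27^128 ≡ 82 (mod 409)
27^204 = 27^(128+64+8+4) ≡ 1 (mod 409).
Result is 1, so (27/409) = 1.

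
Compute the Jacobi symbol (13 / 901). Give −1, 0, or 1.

1

Reciprocity: 13 ≡ 1 and 901 ≡ 1 (mod 4), so (13/901) = +(901/13).
Reduce top mod 13: now compute (4/13).
Pull out 2^2: since 13 ≡ 5 (mod 8), (2/13) = -1, so (2/13)^2 = +1.
Reached (1/13) = 1. Collecting the sign flips along the way, the symbol is +1.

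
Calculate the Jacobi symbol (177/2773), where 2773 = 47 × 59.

Reciprocity: 177 ≡ 1 and 2773 ≡ 1 (mod 4), so (177/2773) = +(2773/177).
Reduce top mod 177: now compute (118/177).
Pull out 2: since 177 ≡ 1 (mod 8), (2/177) = +1.
Reciprocity: 59 ≡ 3 and 177 ≡ 1 (mod 4), so (59/177) = +(177/59).
Reduce top mod 59: now compute (0/59).
Top reduces to 0: gcd > 1, so the symbol is 0.

0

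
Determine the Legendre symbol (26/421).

Pull out 2: since 421 ≡ 5 (mod 8), (2/421) = -1.
Reciprocity: 13 ≡ 1 and 421 ≡ 1 (mod 4), so (13/421) = +(421/13).
Reduce top mod 13: now compute (5/13).
Reciprocity: 5 ≡ 1 and 13 ≡ 1 (mod 4), so (5/13) = +(13/5).
Reduce top mod 5: now compute (3/5).
Reciprocity: 3 ≡ 3 and 5 ≡ 1 (mod 4), so (3/5) = +(5/3).
Reduce top mod 3: now compute (2/3).
Pull out 2: since 3 ≡ 3 (mod 8), (2/3) = -1.
Reached (1/3) = 1. Collecting the sign flips along the way, the symbol is +1.

1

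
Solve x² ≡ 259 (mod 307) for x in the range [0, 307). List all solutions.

Since 307 ≡ 3 (mod 4), a square root of 259 is 259^((307+1)/4) = 259^77 mod 307.
Repeated squaring: 259^2≡155, 259^4≡79, 259^8≡101, 259^16≡70, 259^32≡295, 259^64≡144 (mod 307).
259^77 = 259^(64+8+4+1) ≡ 167 (mod 307).
Check: 167² = 27889 ≡ 259 (mod 307). The two roots are 140 and 167.

140, 167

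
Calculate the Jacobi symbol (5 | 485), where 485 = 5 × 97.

Reciprocity: 5 ≡ 1 and 485 ≡ 1 (mod 4), so (5/485) = +(485/5).
Reduce top mod 5: now compute (0/5).
Top reduces to 0: gcd > 1, so the symbol is 0.

0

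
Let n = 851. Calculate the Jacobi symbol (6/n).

-1

Pull out 2: since 851 ≡ 3 (mod 8), (2/851) = -1.
Reciprocity: 3 ≡ 3 and 851 ≡ 3 (mod 4), so (3/851) = −(851/3).
Reduce top mod 3: now compute (2/3).
Pull out 2: since 3 ≡ 3 (mod 8), (2/3) = -1.
Reached (1/3) = 1. Collecting the sign flips along the way, the symbol is -1.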